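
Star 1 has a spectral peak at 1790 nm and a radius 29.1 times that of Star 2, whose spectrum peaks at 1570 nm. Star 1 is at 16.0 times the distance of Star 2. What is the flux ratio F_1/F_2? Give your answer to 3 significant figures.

Wien's law: T_1/T_2 = λ_2/λ_1 = 1570/1790 = 0.8771.
L_1/L_2 = (R_1/R_2)²(T_1/T_2)⁴ = (29.1)²(0.8771)⁴ = 501.2.
F_1/F_2 = (L_1/L_2)/(d_1/d_2)² = 501.2/(16.0)² = 1.958.

1.96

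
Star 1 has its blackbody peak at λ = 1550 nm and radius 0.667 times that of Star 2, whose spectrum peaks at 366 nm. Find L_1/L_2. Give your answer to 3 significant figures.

Wien's law gives T ∝ 1/λ_max, so T_1/T_2 = λ_2/λ_1 = 366/1550 = 0.2361.
Then L ∝ R²T⁴ gives L_1/L_2 = (0.667)² × (0.2361)⁴ = 0.4449 × 0.003109 = 0.001383.

0.00138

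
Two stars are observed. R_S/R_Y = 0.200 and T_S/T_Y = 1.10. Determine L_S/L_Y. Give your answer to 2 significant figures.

From the Stefan–Boltzmann law, L ∝ R²T⁴, so
L_S/L_Y = (R_S/R_Y)² (T_S/T_Y)⁴ = (0.200)² × (1.10)⁴ = 0.04000 × 1.464 = 0.05856.

0.059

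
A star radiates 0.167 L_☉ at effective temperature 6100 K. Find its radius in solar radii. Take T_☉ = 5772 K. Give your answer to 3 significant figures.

R/R_☉ = √(L/L_☉) / (T/T_☉)² = √(0.167) / (1.057)²
       = 0.4087 / 1.117 = 0.3659.

0.366 solar radii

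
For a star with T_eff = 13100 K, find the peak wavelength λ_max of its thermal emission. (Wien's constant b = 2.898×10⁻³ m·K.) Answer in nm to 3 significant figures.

λ_max = b/T = 2.898×10⁻³ / 13100 = 2.21×10^-7 m = 221.2 nm.

221 nm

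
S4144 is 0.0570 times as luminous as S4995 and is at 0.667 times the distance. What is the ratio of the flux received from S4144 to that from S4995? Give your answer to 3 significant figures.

F = L/(4πd²), so F_S4144/F_S4995 = (L_S4144/L_S4995) / (d_S4144/d_S4995)²
= 0.0570 / (0.667)² = 0.0570 / 0.4449 = 0.1281.

0.128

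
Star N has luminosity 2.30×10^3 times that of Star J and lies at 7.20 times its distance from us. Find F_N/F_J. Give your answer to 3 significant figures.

F = L/(4πd²), so F_N/F_J = (L_N/L_J) / (d_N/d_J)²
= 2.30×10^3 / (7.20)² = 2.30×10^3 / 51.84 = 44.37.

44.4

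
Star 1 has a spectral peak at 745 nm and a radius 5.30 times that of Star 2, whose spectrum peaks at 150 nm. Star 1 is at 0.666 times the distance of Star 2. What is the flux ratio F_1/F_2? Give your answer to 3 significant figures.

Wien's law: T_1/T_2 = λ_2/λ_1 = 150/745 = 0.2013.
L_1/L_2 = (R_1/R_2)²(T_1/T_2)⁴ = (5.30)²(0.2013)⁴ = 0.04616.
F_1/F_2 = (L_1/L_2)/(d_1/d_2)² = 0.04616/(0.666)² = 0.1041.

0.104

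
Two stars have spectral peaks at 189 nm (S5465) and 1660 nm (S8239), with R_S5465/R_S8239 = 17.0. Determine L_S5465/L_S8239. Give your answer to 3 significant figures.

1.72×10^6

Wien's law gives T ∝ 1/λ_max, so T_S5465/T_S8239 = λ_S8239/λ_S5465 = 1660/189 = 8.783.
Then L ∝ R²T⁴ gives L_S5465/L_S8239 = (17.0)² × (8.783)⁴ = 289.0 × 5951 = 1.720×10^6.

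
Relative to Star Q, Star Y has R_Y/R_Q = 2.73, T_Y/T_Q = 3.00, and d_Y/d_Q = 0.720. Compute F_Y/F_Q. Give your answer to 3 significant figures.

1.16×10^3

L_Y/L_Q = (R_Y/R_Q)²(T_Y/T_Q)⁴ = (2.73)² × (3.00)⁴ = 603.7.
F_Y/F_Q = (L_Y/L_Q)/(d_Y/d_Q)² = 603.7 / (0.720)² = 1165.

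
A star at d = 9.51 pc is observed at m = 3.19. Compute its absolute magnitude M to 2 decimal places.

M = m − 5 log₁₀(d/10 pc) = 3.19 − 5 log₁₀(9.51/10)
  = 3.19 − 5 × -0.022 = 3.19 − -0.11 = 3.30.

3.30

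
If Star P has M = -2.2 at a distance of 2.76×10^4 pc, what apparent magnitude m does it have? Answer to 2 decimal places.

15.00

m = M + 5 log₁₀(d/10 pc) = -2.2 + 5 log₁₀(2.76×10^4/10)
  = -2.2 + 5 × 3.441 = -2.2 + 17.20 = 15.00.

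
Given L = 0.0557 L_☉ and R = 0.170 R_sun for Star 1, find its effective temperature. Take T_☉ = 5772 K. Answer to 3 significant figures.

6.80×10^3 K

T/T_☉ = (L/L_☉)^(1/4) / (R/R_☉)^(1/2)
T = 5772 × (0.0557)^(1/4) / √(0.170) = 5772 × 0.4858 / 0.4123 = 6801 K.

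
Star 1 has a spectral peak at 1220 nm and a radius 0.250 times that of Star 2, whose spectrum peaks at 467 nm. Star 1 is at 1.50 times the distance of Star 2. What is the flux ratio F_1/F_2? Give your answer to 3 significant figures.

5.96×10^-4

Wien's law: T_1/T_2 = λ_2/λ_1 = 467/1220 = 0.3828.
L_1/L_2 = (R_1/R_2)²(T_1/T_2)⁴ = (0.250)²(0.3828)⁴ = 0.001342.
F_1/F_2 = (L_1/L_2)/(d_1/d_2)² = 0.001342/(1.50)² = 5.964×10^-4.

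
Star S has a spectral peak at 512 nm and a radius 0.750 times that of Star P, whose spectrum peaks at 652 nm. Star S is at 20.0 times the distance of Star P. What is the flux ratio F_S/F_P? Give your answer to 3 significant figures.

0.00370

Wien's law: T_S/T_P = λ_P/λ_S = 652/512 = 1.273.
L_S/L_P = (R_S/R_P)²(T_S/T_P)⁴ = (0.750)²(1.273)⁴ = 1.479.
F_S/F_P = (L_S/L_P)/(d_S/d_P)² = 1.479/(20.0)² = 0.003698.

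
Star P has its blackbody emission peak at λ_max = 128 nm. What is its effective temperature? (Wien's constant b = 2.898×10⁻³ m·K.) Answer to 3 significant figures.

2.26×10^4 K

T = b/λ_max = 2.898×10⁻³ / (128×10⁻⁹) = 2.264×10^4 K.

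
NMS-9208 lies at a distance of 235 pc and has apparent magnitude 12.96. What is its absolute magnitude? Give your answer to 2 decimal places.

6.10

M = m − 5 log₁₀(d/10 pc) = 12.96 − 5 log₁₀(235/10)
  = 12.96 − 5 × 1.371 = 12.96 − 6.86 = 6.10.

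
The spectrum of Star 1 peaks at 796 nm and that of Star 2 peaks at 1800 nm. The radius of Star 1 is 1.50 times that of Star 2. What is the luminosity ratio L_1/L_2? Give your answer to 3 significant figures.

58.8

Wien's law gives T ∝ 1/λ_max, so T_1/T_2 = λ_2/λ_1 = 1800/796 = 2.261.
Then L ∝ R²T⁴ gives L_1/L_2 = (1.50)² × (2.261)⁴ = 2.250 × 26.15 = 58.83.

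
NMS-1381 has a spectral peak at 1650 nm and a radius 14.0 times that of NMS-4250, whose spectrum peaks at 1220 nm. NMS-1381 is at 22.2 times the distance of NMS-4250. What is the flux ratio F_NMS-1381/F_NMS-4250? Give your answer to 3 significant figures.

Wien's law: T_NMS-1381/T_NMS-4250 = λ_NMS-4250/λ_NMS-1381 = 1220/1650 = 0.7394.
L_NMS-1381/L_NMS-4250 = (R_NMS-1381/R_NMS-4250)²(T_NMS-1381/T_NMS-4250)⁴ = (14.0)²(0.7394)⁴ = 58.58.
F_NMS-1381/F_NMS-4250 = (L_NMS-1381/L_NMS-4250)/(d_NMS-1381/d_NMS-4250)² = 58.58/(22.2)² = 0.1189.

0.119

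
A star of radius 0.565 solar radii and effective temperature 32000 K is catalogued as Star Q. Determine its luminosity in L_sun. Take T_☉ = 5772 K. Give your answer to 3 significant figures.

302 L_sun

L/L_☉ = (R/R_☉)² (T/T_☉)⁴ = (0.565)² × (32000/5772)⁴
       = 0.3192 × (5.544)⁴ = 0.3192 × 944.7 = 301.6.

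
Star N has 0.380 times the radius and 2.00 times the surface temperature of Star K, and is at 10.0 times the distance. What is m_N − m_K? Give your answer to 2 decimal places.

4.09

L_N/L_K = (0.380)²(2.00)⁴ = 2.310.
F_N/F_K = (L_N/L_K)/(d_N/d_K)² = 2.310/100.0 = 0.02310.
m_N − m_K = −2.5 log₁₀(0.02310) = 4.09.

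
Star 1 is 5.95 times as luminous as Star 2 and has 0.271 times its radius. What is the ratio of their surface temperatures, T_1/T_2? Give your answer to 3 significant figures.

L ∝ R²T⁴ gives T ∝ (L/R²)^(1/4), so
T_1/T_2 = (5.95 / 0.271²)^(1/4) = (81.02)^(1/4) = 3.000.

3.00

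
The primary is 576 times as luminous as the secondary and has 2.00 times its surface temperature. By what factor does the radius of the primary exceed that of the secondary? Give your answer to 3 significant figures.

6.00

L ∝ R²T⁴ gives R ∝ √L / T², so
R_p/R_s = √(576) / (2.00)² = 24.00 / 4.000 = 6.000.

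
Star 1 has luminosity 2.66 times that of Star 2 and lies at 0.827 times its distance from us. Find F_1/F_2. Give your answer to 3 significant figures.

3.89

F = L/(4πd²), so F_1/F_2 = (L_1/L_2) / (d_1/d_2)²
= 2.66 / (0.827)² = 2.66 / 0.6839 = 3.889.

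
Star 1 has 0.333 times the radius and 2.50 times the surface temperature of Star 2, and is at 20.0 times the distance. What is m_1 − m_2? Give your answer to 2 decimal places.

4.91

L_1/L_2 = (0.333)²(2.50)⁴ = 4.332.
F_1/F_2 = (L_1/L_2)/(d_1/d_2)² = 4.332/400.0 = 0.01083.
m_1 − m_2 = −2.5 log₁₀(0.01083) = 4.91.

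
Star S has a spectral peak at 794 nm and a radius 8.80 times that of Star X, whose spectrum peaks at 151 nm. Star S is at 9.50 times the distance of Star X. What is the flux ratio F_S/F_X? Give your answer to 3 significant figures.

Wien's law: T_S/T_X = λ_X/λ_S = 151/794 = 0.1902.
L_S/L_X = (R_S/R_X)²(T_S/T_X)⁴ = (8.80)²(0.1902)⁴ = 0.1013.
F_S/F_X = (L_S/L_X)/(d_S/d_X)² = 0.1013/(9.50)² = 0.001122.

0.00112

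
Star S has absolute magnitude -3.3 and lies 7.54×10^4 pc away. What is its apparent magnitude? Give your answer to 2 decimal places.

16.09

m = M + 5 log₁₀(d/10 pc) = -3.3 + 5 log₁₀(7.54×10^4/10)
  = -3.3 + 5 × 3.877 = -3.3 + 19.39 = 16.09.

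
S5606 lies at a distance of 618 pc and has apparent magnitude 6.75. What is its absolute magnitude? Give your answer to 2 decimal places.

-2.20

M = m − 5 log₁₀(d/10 pc) = 6.75 − 5 log₁₀(618/10)
  = 6.75 − 5 × 1.791 = 6.75 − 8.95 = -2.20.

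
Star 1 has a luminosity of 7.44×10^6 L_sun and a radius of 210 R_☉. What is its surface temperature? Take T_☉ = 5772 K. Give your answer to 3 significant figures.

T/T_☉ = (L/L_☉)^(1/4) / (R/R_☉)^(1/2)
T = 5772 × (7.44×10^6)^(1/4) / √(210) = 5772 × 52.23 / 14.49 = 2.080×10^4 K.

2.08×10^4 K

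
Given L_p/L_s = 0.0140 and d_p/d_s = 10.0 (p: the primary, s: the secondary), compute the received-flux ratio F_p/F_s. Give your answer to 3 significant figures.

F = L/(4πd²), so F_p/F_s = (L_p/L_s) / (d_p/d_s)²
= 0.0140 / (10.0)² = 0.0140 / 100.0 = 1.400×10^-4.

1.40×10^-4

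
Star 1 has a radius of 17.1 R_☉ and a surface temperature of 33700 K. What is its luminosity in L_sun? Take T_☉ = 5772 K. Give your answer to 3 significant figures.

3.40×10^5 L_sun

L/L_☉ = (R/R_☉)² (T/T_☉)⁴ = (17.1)² × (33700/5772)⁴
       = 292.4 × (5.839)⁴ = 292.4 × 1162 = 3.398×10^5.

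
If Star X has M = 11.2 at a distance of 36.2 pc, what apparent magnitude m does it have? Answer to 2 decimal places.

m = M + 5 log₁₀(d/10 pc) = 11.2 + 5 log₁₀(36.2/10)
  = 11.2 + 5 × 0.559 = 11.2 + 2.79 = 13.99.

13.99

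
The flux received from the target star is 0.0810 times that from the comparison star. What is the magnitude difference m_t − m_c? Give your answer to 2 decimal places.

m_t − m_c = −2.5 log₁₀(F_t/F_c) = −2.5 log₁₀(0.0810) = −2.5 × (-1.092) = 2.729.

2.73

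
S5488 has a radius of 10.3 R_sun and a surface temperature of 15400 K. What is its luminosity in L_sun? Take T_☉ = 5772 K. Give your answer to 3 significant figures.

L/L_☉ = (R/R_☉)² (T/T_☉)⁴ = (10.3)² × (15400/5772)⁴
       = 106.1 × (2.668)⁴ = 106.1 × 50.67 = 5376.

5.38×10^3 L_sun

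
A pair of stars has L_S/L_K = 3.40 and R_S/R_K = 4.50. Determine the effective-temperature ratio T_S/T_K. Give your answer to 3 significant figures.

L ∝ R²T⁴ gives T ∝ (L/R²)^(1/4), so
T_S/T_K = (3.40 / 4.50²)^(1/4) = (0.1679)^(1/4) = 0.6401.

0.640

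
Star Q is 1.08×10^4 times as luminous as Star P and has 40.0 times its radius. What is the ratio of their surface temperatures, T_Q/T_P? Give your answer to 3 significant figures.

L ∝ R²T⁴ gives T ∝ (L/R²)^(1/4), so
T_Q/T_P = (1.08×10^4 / 40.0²)^(1/4) = (6.750)^(1/4) = 1.612.

1.61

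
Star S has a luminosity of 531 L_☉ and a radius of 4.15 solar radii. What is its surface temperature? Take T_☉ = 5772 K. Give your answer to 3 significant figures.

1.36×10^4 K

T/T_☉ = (L/L_☉)^(1/4) / (R/R_☉)^(1/2)
T = 5772 × (531)^(1/4) / √(4.15) = 5772 × 4.800 / 2.037 = 1.360×10^4 K.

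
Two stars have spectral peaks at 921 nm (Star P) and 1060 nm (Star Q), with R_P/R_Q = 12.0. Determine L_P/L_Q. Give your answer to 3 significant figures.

253

Wien's law gives T ∝ 1/λ_max, so T_P/T_Q = λ_Q/λ_P = 1060/921 = 1.151.
Then L ∝ R²T⁴ gives L_P/L_Q = (12.0)² × (1.151)⁴ = 144.0 × 1.755 = 252.7.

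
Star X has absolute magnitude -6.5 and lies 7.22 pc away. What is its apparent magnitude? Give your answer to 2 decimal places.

m = M + 5 log₁₀(d/10 pc) = -6.5 + 5 log₁₀(7.22/10)
  = -6.5 + 5 × -0.141 = -6.5 + -0.71 = -7.21.

-7.21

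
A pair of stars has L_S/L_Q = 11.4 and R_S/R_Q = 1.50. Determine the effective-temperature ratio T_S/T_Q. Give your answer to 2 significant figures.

1.5

L ∝ R²T⁴ gives T ∝ (L/R²)^(1/4), so
T_S/T_Q = (11.4 / 1.50²)^(1/4) = (5.067)^(1/4) = 1.500.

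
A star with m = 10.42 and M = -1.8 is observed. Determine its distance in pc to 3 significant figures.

m − M = 5 log₁₀(d/10 pc)
10.42 − (-1.8) = 12.22 = 5 log₁₀(d/10)
d = 10 × 10^(12.22/5) = 10 × 10^2.444 = 2780 pc.

2.78×10^3 pc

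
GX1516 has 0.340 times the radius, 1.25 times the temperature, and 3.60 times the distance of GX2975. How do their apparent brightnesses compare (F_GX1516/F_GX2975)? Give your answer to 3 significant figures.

L_GX1516/L_GX2975 = (R_GX1516/R_GX2975)²(T_GX1516/T_GX2975)⁴ = (0.340)² × (1.25)⁴ = 0.2822.
F_GX1516/F_GX2975 = (L_GX1516/L_GX2975)/(d_GX1516/d_GX2975)² = 0.2822 / (3.60)² = 0.02178.

0.0218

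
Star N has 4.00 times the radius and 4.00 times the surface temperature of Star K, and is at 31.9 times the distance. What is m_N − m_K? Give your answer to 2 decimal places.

L_N/L_K = (4.00)²(4.00)⁴ = 4096.
F_N/F_K = (L_N/L_K)/(d_N/d_K)² = 4096/1018 = 4.025.
m_N − m_K = −2.5 log₁₀(4.025) = -1.51.

-1.51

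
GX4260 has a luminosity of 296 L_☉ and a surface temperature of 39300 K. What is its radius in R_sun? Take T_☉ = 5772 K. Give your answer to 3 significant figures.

0.371 R_sun

R/R_☉ = √(L/L_☉) / (T/T_☉)² = √(296) / (6.809)²
       = 17.20 / 46.36 = 0.3711.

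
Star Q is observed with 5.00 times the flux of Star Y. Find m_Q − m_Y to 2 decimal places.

m_Q − m_Y = −2.5 log₁₀(F_Q/F_Y) = −2.5 log₁₀(5.00) = −2.5 × (0.699) = -1.747.

-1.75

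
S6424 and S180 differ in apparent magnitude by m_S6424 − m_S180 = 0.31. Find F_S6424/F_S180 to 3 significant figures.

0.752

F_S6424/F_S180 = 10^(−(m_S6424 − m_S180)/2.5) = 10^(-0.31/2.5) = 10^-0.124 = 0.7516.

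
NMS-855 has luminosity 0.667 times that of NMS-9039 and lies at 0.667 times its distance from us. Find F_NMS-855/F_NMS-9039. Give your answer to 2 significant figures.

1.5

F = L/(4πd²), so F_NMS-855/F_NMS-9039 = (L_NMS-855/L_NMS-9039) / (d_NMS-855/d_NMS-9039)²
= 0.667 / (0.667)² = 0.667 / 0.4449 = 1.499.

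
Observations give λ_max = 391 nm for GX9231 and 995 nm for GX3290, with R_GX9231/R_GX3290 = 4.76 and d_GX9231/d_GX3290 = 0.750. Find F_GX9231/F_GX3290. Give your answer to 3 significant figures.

1.69×10^3

Wien's law: T_GX9231/T_GX3290 = λ_GX3290/λ_GX9231 = 995/391 = 2.545.
L_GX9231/L_GX3290 = (R_GX9231/R_GX3290)²(T_GX9231/T_GX3290)⁴ = (4.76)²(2.545)⁴ = 950.2.
F_GX9231/F_GX3290 = (L_GX9231/L_GX3290)/(d_GX9231/d_GX3290)² = 950.2/(0.750)² = 1689.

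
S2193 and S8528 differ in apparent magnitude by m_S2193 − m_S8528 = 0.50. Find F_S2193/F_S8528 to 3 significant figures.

0.631

F_S2193/F_S8528 = 10^(−(m_S2193 − m_S8528)/2.5) = 10^(-0.50/2.5) = 10^-0.200 = 0.6310.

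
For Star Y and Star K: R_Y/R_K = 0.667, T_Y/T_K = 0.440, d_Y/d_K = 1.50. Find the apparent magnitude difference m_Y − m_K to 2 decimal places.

L_Y/L_K = (0.667)²(0.440)⁴ = 0.01667.
F_Y/F_K = (L_Y/L_K)/(d_Y/d_K)² = 0.01667/2.250 = 0.007411.
m_Y − m_K = −2.5 log₁₀(0.007411) = 5.33.

5.33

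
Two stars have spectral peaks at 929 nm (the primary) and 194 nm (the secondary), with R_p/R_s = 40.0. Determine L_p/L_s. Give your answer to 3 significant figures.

3.04

Wien's law gives T ∝ 1/λ_max, so T_p/T_s = λ_s/λ_p = 194/929 = 0.2088.
Then L ∝ R²T⁴ gives L_p/L_s = (40.0)² × (0.2088)⁴ = 1600 × 0.001902 = 3.043.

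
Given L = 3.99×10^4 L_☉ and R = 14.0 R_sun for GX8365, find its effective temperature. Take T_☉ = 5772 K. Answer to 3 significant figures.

2.18×10^4 K

T/T_☉ = (L/L_☉)^(1/4) / (R/R_☉)^(1/2)
T = 5772 × (3.99×10^4)^(1/4) / √(14.0) = 5772 × 14.13 / 3.742 = 2.180×10^4 K.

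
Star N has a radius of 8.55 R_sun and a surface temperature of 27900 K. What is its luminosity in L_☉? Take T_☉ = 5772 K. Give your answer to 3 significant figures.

L/L_☉ = (R/R_☉)² (T/T_☉)⁴ = (8.55)² × (27900/5772)⁴
       = 73.10 × (4.834)⁴ = 73.10 × 545.9 = 3.991×10^4.

3.99×10^4 L_☉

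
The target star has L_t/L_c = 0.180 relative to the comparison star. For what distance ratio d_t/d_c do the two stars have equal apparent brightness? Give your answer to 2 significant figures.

0.42

Equal flux requires L_t/d_t² = L_c/d_c², so d_t/d_c = √(L_t/L_c)
= √(0.180) = 0.4243.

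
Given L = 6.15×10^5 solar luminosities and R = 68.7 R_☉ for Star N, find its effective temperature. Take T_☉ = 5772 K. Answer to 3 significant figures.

T/T_☉ = (L/L_☉)^(1/4) / (R/R_☉)^(1/2)
T = 5772 × (6.15×10^5)^(1/4) / √(68.7) = 5772 × 28.00 / 8.289 = 1.950×10^4 K.

1.95×10^4 K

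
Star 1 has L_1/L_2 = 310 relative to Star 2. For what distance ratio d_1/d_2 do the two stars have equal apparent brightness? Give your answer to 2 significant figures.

18

Equal flux requires L_1/d_1² = L_2/d_2², so d_1/d_2 = √(L_1/L_2)
= √(310) = 17.61.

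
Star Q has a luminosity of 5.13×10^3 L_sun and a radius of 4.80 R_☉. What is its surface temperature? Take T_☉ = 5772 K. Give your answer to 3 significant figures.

T/T_☉ = (L/L_☉)^(1/4) / (R/R_☉)^(1/2)
T = 5772 × (5.13×10^3)^(1/4) / √(4.80) = 5772 × 8.463 / 2.191 = 2.230×10^4 K.

2.23×10^4 K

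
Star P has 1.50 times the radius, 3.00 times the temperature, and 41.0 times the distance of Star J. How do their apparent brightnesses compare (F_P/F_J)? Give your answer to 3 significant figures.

0.108

L_P/L_J = (R_P/R_J)²(T_P/T_J)⁴ = (1.50)² × (3.00)⁴ = 182.2.
F_P/F_J = (L_P/L_J)/(d_P/d_J)² = 182.2 / (41.0)² = 0.1084.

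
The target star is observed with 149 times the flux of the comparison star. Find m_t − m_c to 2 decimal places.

-5.43

m_t − m_c = −2.5 log₁₀(F_t/F_c) = −2.5 log₁₀(149) = −2.5 × (2.173) = -5.433.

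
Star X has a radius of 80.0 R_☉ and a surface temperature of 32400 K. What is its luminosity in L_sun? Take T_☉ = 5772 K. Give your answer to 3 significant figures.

6.35×10^6 L_sun

L/L_☉ = (R/R_☉)² (T/T_☉)⁴ = (80.0)² × (32400/5772)⁴
       = 6400 × (5.613)⁴ = 6400 × 992.8 = 6.354×10^6.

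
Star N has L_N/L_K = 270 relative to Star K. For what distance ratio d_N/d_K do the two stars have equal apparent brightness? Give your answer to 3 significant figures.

Equal flux requires L_N/d_N² = L_K/d_K², so d_N/d_K = √(L_N/L_K)
= √(270) = 16.43.

16.4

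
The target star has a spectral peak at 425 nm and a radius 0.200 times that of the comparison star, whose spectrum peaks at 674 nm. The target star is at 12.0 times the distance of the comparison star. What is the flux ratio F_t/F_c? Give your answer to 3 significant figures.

0.00176

Wien's law: T_t/T_c = λ_c/λ_t = 674/425 = 1.586.
L_t/L_c = (R_t/R_c)²(T_t/T_c)⁴ = (0.200)²(1.586)⁴ = 0.2530.
F_t/F_c = (L_t/L_c)/(d_t/d_c)² = 0.2530/(12.0)² = 0.001757.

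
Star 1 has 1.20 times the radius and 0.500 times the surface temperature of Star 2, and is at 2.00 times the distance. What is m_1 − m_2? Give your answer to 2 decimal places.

L_1/L_2 = (1.20)²(0.500)⁴ = 0.09000.
F_1/F_2 = (L_1/L_2)/(d_1/d_2)² = 0.09000/4.000 = 0.02250.
m_1 − m_2 = −2.5 log₁₀(0.02250) = 4.12.

4.12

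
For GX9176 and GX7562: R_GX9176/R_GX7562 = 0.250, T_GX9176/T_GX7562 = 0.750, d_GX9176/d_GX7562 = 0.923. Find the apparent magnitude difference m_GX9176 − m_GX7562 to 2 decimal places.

4.09

L_GX9176/L_GX7562 = (0.250)²(0.750)⁴ = 0.01978.
F_GX9176/F_GX7562 = (L_GX9176/L_GX7562)/(d_GX9176/d_GX7562)² = 0.01978/0.8519 = 0.02321.
m_GX9176 − m_GX7562 = −2.5 log₁₀(0.02321) = 4.09.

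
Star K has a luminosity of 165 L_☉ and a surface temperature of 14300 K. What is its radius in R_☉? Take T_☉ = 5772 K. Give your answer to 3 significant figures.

2.09 R_☉

R/R_☉ = √(L/L_☉) / (T/T_☉)² = √(165) / (2.477)²
       = 12.85 / 6.138 = 2.093.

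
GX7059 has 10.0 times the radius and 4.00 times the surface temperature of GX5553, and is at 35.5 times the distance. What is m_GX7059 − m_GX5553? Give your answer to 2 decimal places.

L_GX7059/L_GX5553 = (10.0)²(4.00)⁴ = 2.560×10^4.
F_GX7059/F_GX5553 = (L_GX7059/L_GX5553)/(d_GX7059/d_GX5553)² = 2.560×10^4/1260 = 20.31.
m_GX7059 − m_GX5553 = −2.5 log₁₀(20.31) = -3.27.

-3.27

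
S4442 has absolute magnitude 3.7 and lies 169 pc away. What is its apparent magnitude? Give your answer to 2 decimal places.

9.84

m = M + 5 log₁₀(d/10 pc) = 3.7 + 5 log₁₀(169/10)
  = 3.7 + 5 × 1.228 = 3.7 + 6.14 = 9.84.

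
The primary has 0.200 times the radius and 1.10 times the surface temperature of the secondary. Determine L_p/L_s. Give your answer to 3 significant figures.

From the Stefan–Boltzmann law, L ∝ R²T⁴, so
L_p/L_s = (R_p/R_s)² (T_p/T_s)⁴ = (0.200)² × (1.10)⁴ = 0.04000 × 1.464 = 0.05856.

0.0586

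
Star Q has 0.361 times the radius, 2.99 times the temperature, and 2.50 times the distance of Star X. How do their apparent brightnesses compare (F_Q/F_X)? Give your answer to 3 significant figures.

L_Q/L_X = (R_Q/R_X)²(T_Q/T_X)⁴ = (0.361)² × (2.99)⁴ = 10.42.
F_Q/F_X = (L_Q/L_X)/(d_Q/d_X)² = 10.42 / (2.50)² = 1.667.

1.67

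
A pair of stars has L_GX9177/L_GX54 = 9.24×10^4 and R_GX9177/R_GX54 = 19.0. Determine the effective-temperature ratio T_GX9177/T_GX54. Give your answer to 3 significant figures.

L ∝ R²T⁴ gives T ∝ (L/R²)^(1/4), so
T_GX9177/T_GX54 = (9.24×10^4 / 19.0²)^(1/4) = (256.0)^(1/4) = 4.000.

4.00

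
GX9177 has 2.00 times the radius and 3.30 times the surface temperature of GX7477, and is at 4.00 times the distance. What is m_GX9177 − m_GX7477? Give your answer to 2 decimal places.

-3.68

L_GX9177/L_GX7477 = (2.00)²(3.30)⁴ = 474.4.
F_GX9177/F_GX7477 = (L_GX9177/L_GX7477)/(d_GX9177/d_GX7477)² = 474.4/16.00 = 29.65.
m_GX9177 − m_GX7477 = −2.5 log₁₀(29.65) = -3.68.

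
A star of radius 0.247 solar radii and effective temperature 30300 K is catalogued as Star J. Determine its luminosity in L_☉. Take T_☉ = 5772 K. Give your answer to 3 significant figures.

L/L_☉ = (R/R_☉)² (T/T_☉)⁴ = (0.247)² × (30300/5772)⁴
       = 0.06101 × (5.249)⁴ = 0.06101 × 759.4 = 46.33.

46.3 L_☉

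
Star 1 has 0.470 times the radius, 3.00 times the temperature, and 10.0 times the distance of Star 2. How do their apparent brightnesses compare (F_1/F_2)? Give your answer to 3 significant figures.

0.179

L_1/L_2 = (R_1/R_2)²(T_1/T_2)⁴ = (0.470)² × (3.00)⁴ = 17.89.
F_1/F_2 = (L_1/L_2)/(d_1/d_2)² = 17.89 / (10.0)² = 0.1789.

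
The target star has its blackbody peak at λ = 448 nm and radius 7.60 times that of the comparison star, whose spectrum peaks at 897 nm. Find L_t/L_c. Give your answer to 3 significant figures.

Wien's law gives T ∝ 1/λ_max, so T_t/T_c = λ_c/λ_t = 897/448 = 2.002.
Then L ∝ R²T⁴ gives L_t/L_c = (7.60)² × (2.002)⁴ = 57.76 × 16.07 = 928.3.

928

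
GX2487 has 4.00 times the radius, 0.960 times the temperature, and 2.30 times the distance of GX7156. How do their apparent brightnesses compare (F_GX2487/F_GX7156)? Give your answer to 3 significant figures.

L_GX2487/L_GX7156 = (R_GX2487/R_GX7156)²(T_GX2487/T_GX7156)⁴ = (4.00)² × (0.960)⁴ = 13.59.
F_GX2487/F_GX7156 = (L_GX2487/L_GX7156)/(d_GX2487/d_GX7156)² = 13.59 / (2.30)² = 2.569.

2.57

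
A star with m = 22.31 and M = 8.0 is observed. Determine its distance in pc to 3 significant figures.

m − M = 5 log₁₀(d/10 pc)
22.31 − (8.0) = 14.31 = 5 log₁₀(d/10)
d = 10 × 10^(14.31/5) = 10 × 10^2.862 = 7278 pc.

7.28×10^3 pc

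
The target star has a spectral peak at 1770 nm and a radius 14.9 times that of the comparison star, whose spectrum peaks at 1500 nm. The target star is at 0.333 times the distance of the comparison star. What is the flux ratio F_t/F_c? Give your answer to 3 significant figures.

1.03×10^3

Wien's law: T_t/T_c = λ_c/λ_t = 1500/1770 = 0.8475.
L_t/L_c = (R_t/R_c)²(T_t/T_c)⁴ = (14.9)²(0.8475)⁴ = 114.5.
F_t/F_c = (L_t/L_c)/(d_t/d_c)² = 114.5/(0.333)² = 1033.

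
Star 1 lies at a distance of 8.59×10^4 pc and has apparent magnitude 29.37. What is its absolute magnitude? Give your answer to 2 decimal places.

9.70

M = m − 5 log₁₀(d/10 pc) = 29.37 − 5 log₁₀(8.59×10^4/10)
  = 29.37 − 5 × 3.934 = 29.37 − 19.67 = 9.70.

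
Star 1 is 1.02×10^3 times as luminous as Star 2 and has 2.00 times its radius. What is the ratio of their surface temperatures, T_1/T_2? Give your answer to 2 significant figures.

4.0

L ∝ R²T⁴ gives T ∝ (L/R²)^(1/4), so
T_1/T_2 = (1.02×10^3 / 2.00²)^(1/4) = (255.0)^(1/4) = 3.996.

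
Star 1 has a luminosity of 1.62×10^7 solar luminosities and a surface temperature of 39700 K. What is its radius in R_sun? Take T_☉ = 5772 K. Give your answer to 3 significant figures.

85.1 R_sun

R/R_☉ = √(L/L_☉) / (T/T_☉)² = √(1.62×10^7) / (6.878)²
       = 4025 / 47.31 = 85.08.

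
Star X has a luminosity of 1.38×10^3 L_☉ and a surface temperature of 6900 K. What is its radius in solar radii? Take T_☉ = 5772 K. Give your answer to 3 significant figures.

26.0 solar radii

R/R_☉ = √(L/L_☉) / (T/T_☉)² = √(1.38×10^3) / (1.195)²
       = 37.15 / 1.429 = 26.00.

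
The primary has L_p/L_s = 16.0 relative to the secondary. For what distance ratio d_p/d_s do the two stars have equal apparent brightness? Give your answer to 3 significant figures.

4.00

Equal flux requires L_p/d_p² = L_s/d_s², so d_p/d_s = √(L_p/L_s)
= √(16.0) = 4.000.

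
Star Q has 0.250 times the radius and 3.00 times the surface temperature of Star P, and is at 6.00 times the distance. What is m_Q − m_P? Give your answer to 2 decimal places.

L_Q/L_P = (0.250)²(3.00)⁴ = 5.062.
F_Q/F_P = (L_Q/L_P)/(d_Q/d_P)² = 5.062/36.00 = 0.1406.
m_Q − m_P = −2.5 log₁₀(0.1406) = 2.13.

2.13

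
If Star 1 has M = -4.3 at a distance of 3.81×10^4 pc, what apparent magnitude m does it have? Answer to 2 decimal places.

13.60

m = M + 5 log₁₀(d/10 pc) = -4.3 + 5 log₁₀(3.81×10^4/10)
  = -4.3 + 5 × 3.581 = -4.3 + 17.90 = 13.60.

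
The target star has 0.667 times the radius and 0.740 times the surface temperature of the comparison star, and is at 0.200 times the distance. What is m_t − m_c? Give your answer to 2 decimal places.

L_t/L_c = (0.667)²(0.740)⁴ = 0.1334.
F_t/F_c = (L_t/L_c)/(d_t/d_c)² = 0.1334/0.04000 = 3.335.
m_t − m_c = −2.5 log₁₀(3.335) = -1.31.

-1.31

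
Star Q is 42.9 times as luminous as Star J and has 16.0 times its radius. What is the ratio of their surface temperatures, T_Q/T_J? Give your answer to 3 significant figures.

L ∝ R²T⁴ gives T ∝ (L/R²)^(1/4), so
T_Q/T_J = (42.9 / 16.0²)^(1/4) = (0.1676)^(1/4) = 0.6398.

0.640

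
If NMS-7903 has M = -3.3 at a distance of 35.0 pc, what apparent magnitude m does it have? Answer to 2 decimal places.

m = M + 5 log₁₀(d/10 pc) = -3.3 + 5 log₁₀(35.0/10)
  = -3.3 + 5 × 0.544 = -3.3 + 2.72 = -0.58.

-0.58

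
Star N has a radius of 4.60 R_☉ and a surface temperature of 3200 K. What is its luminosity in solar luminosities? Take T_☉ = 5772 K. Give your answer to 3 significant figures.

2.00 solar luminosities

L/L_☉ = (R/R_☉)² (T/T_☉)⁴ = (4.60)² × (3200/5772)⁴
       = 21.16 × (0.5544)⁴ = 21.16 × 0.09447 = 1.999.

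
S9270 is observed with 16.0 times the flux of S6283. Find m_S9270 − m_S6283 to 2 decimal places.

m_S9270 − m_S6283 = −2.5 log₁₀(F_S9270/F_S6283) = −2.5 log₁₀(16.0) = −2.5 × (1.204) = -3.010.

-3.01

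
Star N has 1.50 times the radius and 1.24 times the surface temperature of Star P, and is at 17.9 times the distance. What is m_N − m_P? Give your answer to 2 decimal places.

4.45

L_N/L_P = (1.50)²(1.24)⁴ = 5.319.
F_N/F_P = (L_N/L_P)/(d_N/d_P)² = 5.319/320.4 = 0.01660.
m_N − m_P = −2.5 log₁₀(0.01660) = 4.45.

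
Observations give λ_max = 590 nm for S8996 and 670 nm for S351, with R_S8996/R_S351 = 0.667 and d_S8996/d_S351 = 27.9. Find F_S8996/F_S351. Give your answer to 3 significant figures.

Wien's law: T_S8996/T_S351 = λ_S351/λ_S8996 = 670/590 = 1.136.
L_S8996/L_S351 = (R_S8996/R_S351)²(T_S8996/T_S351)⁴ = (0.667)²(1.136)⁴ = 0.7398.
F_S8996/F_S351 = (L_S8996/L_S351)/(d_S8996/d_S351)² = 0.7398/(27.9)² = 9.505×10^-4.

9.50×10^-4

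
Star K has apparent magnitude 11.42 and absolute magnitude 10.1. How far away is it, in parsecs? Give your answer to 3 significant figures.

m − M = 5 log₁₀(d/10 pc)
11.42 − (10.1) = 1.32 = 5 log₁₀(d/10)
d = 10 × 10^(1.32/5) = 10 × 10^0.264 = 18.37 pc.

18.4 pc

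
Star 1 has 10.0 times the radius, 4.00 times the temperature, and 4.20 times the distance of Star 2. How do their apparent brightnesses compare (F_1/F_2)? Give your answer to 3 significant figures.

L_1/L_2 = (R_1/R_2)²(T_1/T_2)⁴ = (10.0)² × (4.00)⁴ = 2.560×10^4.
F_1/F_2 = (L_1/L_2)/(d_1/d_2)² = 2.560×10^4 / (4.20)² = 1451.

1.45×10^3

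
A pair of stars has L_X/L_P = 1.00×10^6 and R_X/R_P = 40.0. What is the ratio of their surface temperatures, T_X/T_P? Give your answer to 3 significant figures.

L ∝ R²T⁴ gives T ∝ (L/R²)^(1/4), so
T_X/T_P = (1.00×10^6 / 40.0²)^(1/4) = (625.0)^(1/4) = 5.000.

5.00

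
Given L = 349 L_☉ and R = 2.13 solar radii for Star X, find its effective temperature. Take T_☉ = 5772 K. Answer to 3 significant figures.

1.71×10^4 K

T/T_☉ = (L/L_☉)^(1/4) / (R/R_☉)^(1/2)
T = 5772 × (349)^(1/4) / √(2.13) = 5772 × 4.322 / 1.459 = 1.709×10^4 K.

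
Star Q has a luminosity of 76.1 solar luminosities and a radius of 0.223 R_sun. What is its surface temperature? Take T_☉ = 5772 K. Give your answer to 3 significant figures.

T/T_☉ = (L/L_☉)^(1/4) / (R/R_☉)^(1/2)
T = 5772 × (76.1)^(1/4) / √(0.223) = 5772 × 2.954 / 0.4722 = 3.610×10^4 K.

3.61×10^4 K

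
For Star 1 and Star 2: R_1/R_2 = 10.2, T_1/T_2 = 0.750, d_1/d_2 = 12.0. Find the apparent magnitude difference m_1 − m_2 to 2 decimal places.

1.60

L_1/L_2 = (10.2)²(0.750)⁴ = 32.92.
F_1/F_2 = (L_1/L_2)/(d_1/d_2)² = 32.92/144.0 = 0.2286.
m_1 − m_2 = −2.5 log₁₀(0.2286) = 1.60.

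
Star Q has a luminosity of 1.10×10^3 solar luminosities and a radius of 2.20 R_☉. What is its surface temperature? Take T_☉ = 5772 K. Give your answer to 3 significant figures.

2.24×10^4 K

T/T_☉ = (L/L_☉)^(1/4) / (R/R_☉)^(1/2)
T = 5772 × (1.10×10^3)^(1/4) / √(2.20) = 5772 × 5.759 / 1.483 = 2.241×10^4 K.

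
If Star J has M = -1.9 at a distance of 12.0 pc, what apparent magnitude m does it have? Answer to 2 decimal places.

-1.50

m = M + 5 log₁₀(d/10 pc) = -1.9 + 5 log₁₀(12.0/10)
  = -1.9 + 5 × 0.079 = -1.9 + 0.40 = -1.50.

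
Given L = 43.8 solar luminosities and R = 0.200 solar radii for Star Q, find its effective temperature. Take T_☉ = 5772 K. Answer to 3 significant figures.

3.32×10^4 K

T/T_☉ = (L/L_☉)^(1/4) / (R/R_☉)^(1/2)
T = 5772 × (43.8)^(1/4) / √(0.200) = 5772 × 2.573 / 0.4472 = 3.320×10^4 K.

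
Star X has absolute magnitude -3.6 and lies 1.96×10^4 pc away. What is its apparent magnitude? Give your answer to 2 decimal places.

12.86

m = M + 5 log₁₀(d/10 pc) = -3.6 + 5 log₁₀(1.96×10^4/10)
  = -3.6 + 5 × 3.292 = -3.6 + 16.46 = 12.86.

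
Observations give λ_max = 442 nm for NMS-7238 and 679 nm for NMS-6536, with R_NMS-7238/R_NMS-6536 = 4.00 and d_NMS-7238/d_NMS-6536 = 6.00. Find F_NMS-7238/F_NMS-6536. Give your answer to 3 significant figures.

2.48

Wien's law: T_NMS-7238/T_NMS-6536 = λ_NMS-6536/λ_NMS-7238 = 679/442 = 1.536.
L_NMS-7238/L_NMS-6536 = (R_NMS-7238/R_NMS-6536)²(T_NMS-7238/T_NMS-6536)⁴ = (4.00)²(1.536)⁴ = 89.11.
F_NMS-7238/F_NMS-6536 = (L_NMS-7238/L_NMS-6536)/(d_NMS-7238/d_NMS-6536)² = 89.11/(6.00)² = 2.475.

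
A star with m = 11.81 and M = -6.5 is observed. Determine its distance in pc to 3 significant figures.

4.59×10^4 pc

m − M = 5 log₁₀(d/10 pc)
11.81 − (-6.5) = 18.31 = 5 log₁₀(d/10)
d = 10 × 10^(18.31/5) = 10 × 10^3.662 = 4.592×10^4 pc.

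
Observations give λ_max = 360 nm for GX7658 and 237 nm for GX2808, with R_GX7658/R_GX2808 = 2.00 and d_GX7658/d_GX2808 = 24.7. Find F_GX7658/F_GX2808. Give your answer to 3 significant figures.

0.00123

Wien's law: T_GX7658/T_GX2808 = λ_GX2808/λ_GX7658 = 237/360 = 0.6583.
L_GX7658/L_GX2808 = (R_GX7658/R_GX2808)²(T_GX7658/T_GX2808)⁴ = (2.00)²(0.6583)⁴ = 0.7514.
F_GX7658/F_GX2808 = (L_GX7658/L_GX2808)/(d_GX7658/d_GX2808)² = 0.7514/(24.7)² = 0.001232.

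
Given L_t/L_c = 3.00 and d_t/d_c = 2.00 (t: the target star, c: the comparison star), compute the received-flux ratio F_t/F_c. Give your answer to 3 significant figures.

F = L/(4πd²), so F_t/F_c = (L_t/L_c) / (d_t/d_c)²
= 3.00 / (2.00)² = 3.00 / 4.000 = 0.7500.

0.750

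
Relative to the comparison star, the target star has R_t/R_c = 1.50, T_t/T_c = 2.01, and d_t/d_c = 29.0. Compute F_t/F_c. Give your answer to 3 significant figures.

0.0437

L_t/L_c = (R_t/R_c)²(T_t/T_c)⁴ = (1.50)² × (2.01)⁴ = 36.73.
F_t/F_c = (L_t/L_c)/(d_t/d_c)² = 36.73 / (29.0)² = 0.04367.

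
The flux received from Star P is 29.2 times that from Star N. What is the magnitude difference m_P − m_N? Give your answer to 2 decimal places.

m_P − m_N = −2.5 log₁₀(F_P/F_N) = −2.5 log₁₀(29.2) = −2.5 × (1.465) = -3.663.

-3.66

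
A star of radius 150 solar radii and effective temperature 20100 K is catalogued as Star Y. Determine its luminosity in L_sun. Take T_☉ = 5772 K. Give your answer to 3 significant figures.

L/L_☉ = (R/R_☉)² (T/T_☉)⁴ = (150)² × (20100/5772)⁴
       = 2.250×10^4 × (3.482)⁴ = 2.250×10^4 × 147.1 = 3.309×10^6.

3.31×10^6 L_sun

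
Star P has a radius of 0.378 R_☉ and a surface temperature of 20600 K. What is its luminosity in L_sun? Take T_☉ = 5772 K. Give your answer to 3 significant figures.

L/L_☉ = (R/R_☉)² (T/T_☉)⁴ = (0.378)² × (20600/5772)⁴
       = 0.1429 × (3.569)⁴ = 0.1429 × 162.2 = 23.18.

23.2 L_sun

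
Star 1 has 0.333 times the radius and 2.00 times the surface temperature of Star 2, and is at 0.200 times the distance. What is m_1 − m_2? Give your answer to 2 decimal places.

L_1/L_2 = (0.333)²(2.00)⁴ = 1.774.
F_1/F_2 = (L_1/L_2)/(d_1/d_2)² = 1.774/0.04000 = 44.36.
m_1 − m_2 = −2.5 log₁₀(44.36) = -4.12.

-4.12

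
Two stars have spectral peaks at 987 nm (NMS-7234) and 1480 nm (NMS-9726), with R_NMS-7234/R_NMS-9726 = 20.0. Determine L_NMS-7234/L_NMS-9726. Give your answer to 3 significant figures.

2.02×10^3

Wien's law gives T ∝ 1/λ_max, so T_NMS-7234/T_NMS-9726 = λ_NMS-9726/λ_NMS-7234 = 1480/987 = 1.499.
Then L ∝ R²T⁴ gives L_NMS-7234/L_NMS-9726 = (20.0)² × (1.499)⁴ = 400.0 × 5.056 = 2022.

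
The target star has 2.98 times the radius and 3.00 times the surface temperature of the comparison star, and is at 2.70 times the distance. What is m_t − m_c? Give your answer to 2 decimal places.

L_t/L_c = (2.98)²(3.00)⁴ = 719.3.
F_t/F_c = (L_t/L_c)/(d_t/d_c)² = 719.3/7.290 = 98.67.
m_t − m_c = −2.5 log₁₀(98.67) = -4.99.

-4.99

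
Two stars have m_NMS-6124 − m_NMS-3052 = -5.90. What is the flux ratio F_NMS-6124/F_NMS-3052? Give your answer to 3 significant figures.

F_NMS-6124/F_NMS-3052 = 10^(−(m_NMS-6124 − m_NMS-3052)/2.5) = 10^(5.90/2.5) = 10^2.360 = 229.1.

229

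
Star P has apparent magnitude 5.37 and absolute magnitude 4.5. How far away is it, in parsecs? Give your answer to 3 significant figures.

m − M = 5 log₁₀(d/10 pc)
5.37 − (4.5) = 0.87 = 5 log₁₀(d/10)
d = 10 × 10^(0.87/5) = 10 × 10^0.174 = 14.93 pc.

14.9 pc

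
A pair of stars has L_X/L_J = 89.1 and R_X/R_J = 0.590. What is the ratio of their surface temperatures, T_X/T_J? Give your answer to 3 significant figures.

4.00

L ∝ R²T⁴ gives T ∝ (L/R²)^(1/4), so
T_X/T_J = (89.1 / 0.590²)^(1/4) = (256.0)^(1/4) = 4.000.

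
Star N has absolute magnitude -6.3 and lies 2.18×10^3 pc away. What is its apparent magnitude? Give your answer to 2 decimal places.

m = M + 5 log₁₀(d/10 pc) = -6.3 + 5 log₁₀(2.18×10^3/10)
  = -6.3 + 5 × 2.338 = -6.3 + 11.69 = 5.39.

5.39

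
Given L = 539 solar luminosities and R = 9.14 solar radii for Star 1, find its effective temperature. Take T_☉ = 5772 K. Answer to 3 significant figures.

9.20×10^3 K

T/T_☉ = (L/L_☉)^(1/4) / (R/R_☉)^(1/2)
T = 5772 × (539)^(1/4) / √(9.14) = 5772 × 4.818 / 3.023 = 9199 K.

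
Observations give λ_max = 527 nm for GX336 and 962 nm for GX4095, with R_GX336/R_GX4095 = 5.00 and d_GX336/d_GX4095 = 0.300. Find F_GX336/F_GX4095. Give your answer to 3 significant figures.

3.08×10^3

Wien's law: T_GX336/T_GX4095 = λ_GX4095/λ_GX336 = 962/527 = 1.825.
L_GX336/L_GX4095 = (R_GX336/R_GX4095)²(T_GX336/T_GX4095)⁴ = (5.00)²(1.825)⁴ = 277.6.
F_GX336/F_GX4095 = (L_GX336/L_GX4095)/(d_GX336/d_GX4095)² = 277.6/(0.300)² = 3084.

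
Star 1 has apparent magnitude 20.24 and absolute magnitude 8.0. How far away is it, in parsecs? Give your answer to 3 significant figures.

2.81×10^3 pc

m − M = 5 log₁₀(d/10 pc)
20.24 − (8.0) = 12.24 = 5 log₁₀(d/10)
d = 10 × 10^(12.24/5) = 10 × 10^2.448 = 2805 pc.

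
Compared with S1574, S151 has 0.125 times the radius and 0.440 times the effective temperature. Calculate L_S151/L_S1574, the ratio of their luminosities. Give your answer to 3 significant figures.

5.86×10^-4

From the Stefan–Boltzmann law, L ∝ R²T⁴, so
L_S151/L_S1574 = (R_S151/R_S1574)² (T_S151/T_S1574)⁴ = (0.125)² × (0.440)⁴ = 0.01562 × 0.03748 = 5.856×10^-4.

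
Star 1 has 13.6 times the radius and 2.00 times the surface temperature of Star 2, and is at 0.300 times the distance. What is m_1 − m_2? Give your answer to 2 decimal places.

L_1/L_2 = (13.6)²(2.00)⁴ = 2959.
F_1/F_2 = (L_1/L_2)/(d_1/d_2)² = 2959/0.09000 = 3.288×10^4.
m_1 − m_2 = −2.5 log₁₀(3.288×10^4) = -11.29.

-11.29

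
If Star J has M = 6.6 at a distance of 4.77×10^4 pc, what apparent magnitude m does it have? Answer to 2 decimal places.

24.99

m = M + 5 log₁₀(d/10 pc) = 6.6 + 5 log₁₀(4.77×10^4/10)
  = 6.6 + 5 × 3.679 = 6.6 + 18.39 = 24.99.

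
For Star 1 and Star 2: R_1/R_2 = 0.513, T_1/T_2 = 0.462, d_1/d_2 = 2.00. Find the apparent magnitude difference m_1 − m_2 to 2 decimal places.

6.31

L_1/L_2 = (0.513)²(0.462)⁴ = 0.01199.
F_1/F_2 = (L_1/L_2)/(d_1/d_2)² = 0.01199/4.000 = 0.002997.
m_1 − m_2 = −2.5 log₁₀(0.002997) = 6.31.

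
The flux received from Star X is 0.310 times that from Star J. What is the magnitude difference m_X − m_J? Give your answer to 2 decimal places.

1.27

m_X − m_J = −2.5 log₁₀(F_X/F_J) = −2.5 log₁₀(0.310) = −2.5 × (-0.509) = 1.272.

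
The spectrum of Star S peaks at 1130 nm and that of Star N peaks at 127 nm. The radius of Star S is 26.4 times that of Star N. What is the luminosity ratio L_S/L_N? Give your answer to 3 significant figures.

0.111

Wien's law gives T ∝ 1/λ_max, so T_S/T_N = λ_N/λ_S = 127/1130 = 0.1124.
Then L ∝ R²T⁴ gives L_S/L_N = (26.4)² × (0.1124)⁴ = 697.0 × 1.596×10^-4 = 0.1112.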